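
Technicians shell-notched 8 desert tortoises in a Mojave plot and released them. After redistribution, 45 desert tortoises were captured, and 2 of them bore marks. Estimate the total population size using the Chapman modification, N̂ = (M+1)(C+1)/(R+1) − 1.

N = 137

N̂ = (8+1)(45+1)/(2+1) − 1 = 9·46/3 − 1
= 414/3 − 1 = 138 − 1 = 137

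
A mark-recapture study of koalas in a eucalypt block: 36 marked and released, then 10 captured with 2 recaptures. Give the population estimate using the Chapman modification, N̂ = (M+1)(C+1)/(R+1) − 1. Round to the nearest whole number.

N ≈ 135

N̂ = (36+1)(10+1)/(2+1) − 1 = 37·11/3 − 1
= 407/3 − 1 ≈ 135.7 − 1 ≈ 134.7 → 135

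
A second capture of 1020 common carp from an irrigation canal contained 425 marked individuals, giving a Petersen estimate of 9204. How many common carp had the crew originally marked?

From N = M·C/R: M = N·R / C = 9204·425 / 1020 = 3911700 / 1020 = 3835.

M = 3835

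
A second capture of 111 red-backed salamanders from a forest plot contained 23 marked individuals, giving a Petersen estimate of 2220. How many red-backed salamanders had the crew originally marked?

From N = M·C/R: M = N·R / C = 2220·23 / 111 = 51060 / 111 = 460.

M = 460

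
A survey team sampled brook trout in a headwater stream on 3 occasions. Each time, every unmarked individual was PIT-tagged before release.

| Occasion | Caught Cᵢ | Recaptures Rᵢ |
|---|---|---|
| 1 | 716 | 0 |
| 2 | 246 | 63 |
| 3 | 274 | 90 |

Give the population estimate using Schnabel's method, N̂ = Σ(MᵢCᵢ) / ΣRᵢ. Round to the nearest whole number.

Marked at large before each occasion: Mᵢ = Σⱼ<ᵢ (Cⱼ − Rⱼ) → M1=0, M2=716, M3=899
Σ MᵢCᵢ = 0·716 + 716·246 + 899·274 = 0 + 176136 + 246326 = 422462
Σ Rᵢ = 0 + 63 + 90 = 153
N̂ = 422462 / 153 ≈ 2761.2 → 2761

N ≈ 2761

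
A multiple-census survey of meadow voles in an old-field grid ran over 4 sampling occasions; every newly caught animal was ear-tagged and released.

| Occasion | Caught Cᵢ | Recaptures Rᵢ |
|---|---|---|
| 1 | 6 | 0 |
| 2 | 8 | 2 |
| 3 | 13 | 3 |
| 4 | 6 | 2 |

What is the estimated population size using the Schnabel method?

Marked at large before each occasion: Mᵢ = Σⱼ<ᵢ (Cⱼ − Rⱼ) → M1=0, M2=6, M3=12, M4=22
Σ MᵢCᵢ = 0·6 + 6·8 + 12·13 + 22·6 = 0 + 48 + 156 + 132 = 336
Σ Rᵢ = 0 + 2 + 3 + 2 = 7
N̂ = 336 / 7 = 48

N = 48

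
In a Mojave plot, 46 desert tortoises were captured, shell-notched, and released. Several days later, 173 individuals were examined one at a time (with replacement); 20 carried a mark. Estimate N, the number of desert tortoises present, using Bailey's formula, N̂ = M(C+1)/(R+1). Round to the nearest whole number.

N̂ = 46·(173+1)/(20+1) = 46·174/21 = 8004/21 ≈ 381.1 → 381

N ≈ 381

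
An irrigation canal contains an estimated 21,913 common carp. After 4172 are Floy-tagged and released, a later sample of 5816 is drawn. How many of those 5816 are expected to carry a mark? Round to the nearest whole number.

Expected recaptures E[R] = M·C / N.
E[R] = 4172 × 5816 / 21913 = 24264352 / 21913 ≈ 1107.3 → 1107

expected recaptures ≈ 1107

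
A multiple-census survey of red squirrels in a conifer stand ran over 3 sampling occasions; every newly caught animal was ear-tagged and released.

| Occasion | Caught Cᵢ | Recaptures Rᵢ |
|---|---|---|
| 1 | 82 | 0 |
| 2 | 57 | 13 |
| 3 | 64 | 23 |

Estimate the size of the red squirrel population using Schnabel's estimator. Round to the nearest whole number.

N ≈ 354

Marked at large before each occasion: Mᵢ = Σⱼ<ᵢ (Cⱼ − Rⱼ) → M1=0, M2=82, M3=126
Σ MᵢCᵢ = 0·82 + 82·57 + 126·64 = 0 + 4674 + 8064 = 12738
Σ Rᵢ = 0 + 13 + 23 = 36
N̂ = 12738 / 36 ≈ 353.8 → 354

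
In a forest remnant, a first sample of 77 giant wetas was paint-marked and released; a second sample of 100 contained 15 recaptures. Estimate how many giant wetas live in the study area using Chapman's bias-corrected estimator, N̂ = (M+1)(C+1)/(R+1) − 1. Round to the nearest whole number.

N ≈ 491

N̂ = (77+1)(100+1)/(15+1) − 1 = 78·101/16 − 1
= 7878/16 − 1 ≈ 492.4 − 1 ≈ 491.4 → 491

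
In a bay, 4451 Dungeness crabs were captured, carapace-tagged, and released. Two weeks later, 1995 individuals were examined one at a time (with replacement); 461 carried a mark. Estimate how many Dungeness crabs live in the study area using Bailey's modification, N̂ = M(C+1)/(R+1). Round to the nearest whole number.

N̂ = 4451·(1995+1)/(461+1) = 4451·1996/462 = 8884196/462 ≈ 19229.9 → 19230

N ≈ 19,230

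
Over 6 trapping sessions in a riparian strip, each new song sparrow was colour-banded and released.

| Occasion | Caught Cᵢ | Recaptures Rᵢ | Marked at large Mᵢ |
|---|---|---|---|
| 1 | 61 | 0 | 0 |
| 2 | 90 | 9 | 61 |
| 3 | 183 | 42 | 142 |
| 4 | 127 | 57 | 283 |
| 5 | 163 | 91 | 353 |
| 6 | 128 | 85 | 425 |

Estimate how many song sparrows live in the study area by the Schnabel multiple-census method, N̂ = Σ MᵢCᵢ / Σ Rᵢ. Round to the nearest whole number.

Σ MᵢCᵢ = 0·61 + 61·90 + 142·183 + 283·127 + 353·163 + 425·128 = 0 + 5490 + 25986 + 35941 + 57539 + 54400 = 179356
Σ Rᵢ = 0 + 9 + 42 + 57 + 91 + 85 = 284
N̂ = 179356 / 284 ≈ 631.5 → 632

N ≈ 632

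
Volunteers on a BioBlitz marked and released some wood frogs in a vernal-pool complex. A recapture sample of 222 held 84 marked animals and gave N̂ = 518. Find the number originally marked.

M = 196

From N = M·C/R: M = N·R / C = 518·84 / 222 = 43512 / 222 = 196.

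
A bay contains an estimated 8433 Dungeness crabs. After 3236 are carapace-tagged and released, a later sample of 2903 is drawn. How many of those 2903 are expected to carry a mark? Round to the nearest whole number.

The marked fraction of the population is 3236/8433, so in a sample of 2903 expect C·(M/N) marked.
E[R] = 3236 × 2903 / 8433 = 9394108 / 8433 ≈ 1114.0 → 1114

expected recaptures ≈ 1114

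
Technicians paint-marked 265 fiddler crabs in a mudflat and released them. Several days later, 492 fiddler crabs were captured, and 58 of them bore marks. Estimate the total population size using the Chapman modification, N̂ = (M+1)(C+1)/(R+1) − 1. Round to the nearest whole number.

N̂ = (265+1)(492+1)/(58+1) − 1 = 266·493/59 − 1
= 131138/59 − 1 ≈ 2222.7 − 1 ≈ 2221.7 → 2222

N ≈ 2222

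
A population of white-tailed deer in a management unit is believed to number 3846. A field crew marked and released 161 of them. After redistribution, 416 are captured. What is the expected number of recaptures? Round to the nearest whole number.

The marked fraction of the population is 161/3846, so in a sample of 416 expect C·(M/N) marked.
E[R] = 161 × 416 / 3846 = 66976 / 3846 ≈ 17.4 → 17

expected recaptures ≈ 17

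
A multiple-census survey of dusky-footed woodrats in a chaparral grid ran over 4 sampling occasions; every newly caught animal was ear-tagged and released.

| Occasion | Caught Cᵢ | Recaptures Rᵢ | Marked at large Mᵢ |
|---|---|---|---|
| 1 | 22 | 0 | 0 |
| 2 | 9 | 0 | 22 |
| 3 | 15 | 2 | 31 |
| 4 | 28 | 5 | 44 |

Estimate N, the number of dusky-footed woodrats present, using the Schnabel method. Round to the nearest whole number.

N ≈ 271

Σ MᵢCᵢ = 0·22 + 22·9 + 31·15 + 44·28 = 0 + 198 + 465 + 1232 = 1895
Σ Rᵢ = 0 + 0 + 2 + 5 = 7
N̂ = 1895 / 7 ≈ 270.7 → 271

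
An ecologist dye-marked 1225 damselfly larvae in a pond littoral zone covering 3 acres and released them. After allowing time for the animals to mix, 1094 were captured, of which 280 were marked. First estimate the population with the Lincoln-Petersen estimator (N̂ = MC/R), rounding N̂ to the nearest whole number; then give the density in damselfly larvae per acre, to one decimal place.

density ≈ 1595.3 damselfly larvae per acre

N̂ = 1225·1094/280 = 1340150/280 ≈ 4786.2 → 4786
Density = N̂ / area = 4786 / 3 ≈ 1595.33 → 1595.3 per acre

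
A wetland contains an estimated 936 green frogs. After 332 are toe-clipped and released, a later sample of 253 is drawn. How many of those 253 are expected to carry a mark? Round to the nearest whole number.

expected recaptures ≈ 90

Expected recaptures E[R] = M·C / N.
E[R] = 332 × 253 / 936 = 83996 / 936 ≈ 89.7 → 90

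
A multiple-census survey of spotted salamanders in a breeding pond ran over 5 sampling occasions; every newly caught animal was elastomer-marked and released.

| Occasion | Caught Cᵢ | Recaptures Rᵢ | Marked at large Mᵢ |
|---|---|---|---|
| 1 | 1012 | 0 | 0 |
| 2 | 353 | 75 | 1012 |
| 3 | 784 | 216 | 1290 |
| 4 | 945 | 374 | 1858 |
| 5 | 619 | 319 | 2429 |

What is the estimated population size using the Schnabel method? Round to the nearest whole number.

N ≈ 4703

Σ MᵢCᵢ = 0·1012 + 1012·353 + 1290·784 + 1858·945 + 2429·619 = 0 + 357236 + 1011360 + 1755810 + 1503551 = 4627957
Σ Rᵢ = 0 + 75 + 216 + 374 + 319 = 984
N̂ = 4627957 / 984 ≈ 4703.2 → 4703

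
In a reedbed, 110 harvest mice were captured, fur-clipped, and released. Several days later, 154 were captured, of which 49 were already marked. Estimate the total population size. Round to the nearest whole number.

N = (110 × 154) / 49 = 16940 / 49 ≈ 345.7 → 346

N ≈ 346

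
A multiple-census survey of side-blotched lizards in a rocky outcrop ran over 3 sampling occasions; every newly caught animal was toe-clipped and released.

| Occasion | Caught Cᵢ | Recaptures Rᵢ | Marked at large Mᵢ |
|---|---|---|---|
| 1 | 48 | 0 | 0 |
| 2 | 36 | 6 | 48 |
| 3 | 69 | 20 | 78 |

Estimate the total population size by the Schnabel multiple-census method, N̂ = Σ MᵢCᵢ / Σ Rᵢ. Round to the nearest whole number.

N ≈ 273

Σ MᵢCᵢ = 0·48 + 48·36 + 78·69 = 0 + 1728 + 5382 = 7110
Σ Rᵢ = 0 + 6 + 20 = 26
N̂ = 7110 / 26 ≈ 273.46 → 273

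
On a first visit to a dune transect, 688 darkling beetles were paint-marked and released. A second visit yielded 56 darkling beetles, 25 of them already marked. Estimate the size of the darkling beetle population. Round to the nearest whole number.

N = (688 × 56) / 25 = 38528 / 25 ≈ 1541.1 → 1541

N ≈ 1541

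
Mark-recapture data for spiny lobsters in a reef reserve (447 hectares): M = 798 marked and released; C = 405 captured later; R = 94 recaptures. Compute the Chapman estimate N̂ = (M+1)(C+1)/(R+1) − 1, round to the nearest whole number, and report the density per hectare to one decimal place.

N̂ = 799·406/95 − 1 = 324394/95 − 1 ≈ 3413.7 → 3414
Density = N̂ / area = 3414 / 447 ≈ 7.64 → 7.6 per hectare

density ≈ 7.6 spiny lobsters per hectare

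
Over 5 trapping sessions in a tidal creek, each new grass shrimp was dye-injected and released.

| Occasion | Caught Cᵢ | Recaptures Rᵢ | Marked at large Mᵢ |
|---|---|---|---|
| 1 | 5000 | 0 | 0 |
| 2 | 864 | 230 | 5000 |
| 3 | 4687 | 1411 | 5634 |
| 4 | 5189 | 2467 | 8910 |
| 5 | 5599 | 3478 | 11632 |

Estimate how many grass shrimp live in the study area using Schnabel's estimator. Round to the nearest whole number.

N ≈ 18,730

Σ MᵢCᵢ = 0·5000 + 5000·864 + 5634·4687 + 8910·5189 + 11632·5599 = 0 + 4320000 + 26406558 + 46233990 + 65127568 = 142088116
Σ Rᵢ = 0 + 230 + 1411 + 2467 + 3478 = 7586
N̂ = 142088116 / 7586 ≈ 18730.3 → 18730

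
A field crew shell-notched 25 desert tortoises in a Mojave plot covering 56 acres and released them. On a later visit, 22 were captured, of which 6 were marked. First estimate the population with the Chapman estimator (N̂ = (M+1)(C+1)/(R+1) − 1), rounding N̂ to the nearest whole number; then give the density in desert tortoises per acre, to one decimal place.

density ≈ 1.5 desert tortoises per acre

N̂ = 26·23/7 − 1 = 598/7 − 1 ≈ 84.4 → 84
Density = N̂ / area = 84 / 56 ≈ 1.50 → 1.5 per acre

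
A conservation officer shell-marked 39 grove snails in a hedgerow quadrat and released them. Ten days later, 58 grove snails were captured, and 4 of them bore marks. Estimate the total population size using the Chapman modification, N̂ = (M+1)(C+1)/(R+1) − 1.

N = 471

N̂ = (39+1)(58+1)/(4+1) − 1 = 40·59/5 − 1
= 2360/5 − 1 = 472 − 1 = 471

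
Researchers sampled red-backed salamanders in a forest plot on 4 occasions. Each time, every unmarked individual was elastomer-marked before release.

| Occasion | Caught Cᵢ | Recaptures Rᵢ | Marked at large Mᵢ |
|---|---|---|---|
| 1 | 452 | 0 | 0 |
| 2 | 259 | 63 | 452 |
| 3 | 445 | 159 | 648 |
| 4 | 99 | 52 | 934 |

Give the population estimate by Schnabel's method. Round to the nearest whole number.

N ≈ 1817

Σ MᵢCᵢ = 0·452 + 452·259 + 648·445 + 934·99 = 0 + 117068 + 288360 + 92466 = 497894
Σ Rᵢ = 0 + 63 + 159 + 52 = 274
N̂ = 497894 / 274 ≈ 1817.1 → 1817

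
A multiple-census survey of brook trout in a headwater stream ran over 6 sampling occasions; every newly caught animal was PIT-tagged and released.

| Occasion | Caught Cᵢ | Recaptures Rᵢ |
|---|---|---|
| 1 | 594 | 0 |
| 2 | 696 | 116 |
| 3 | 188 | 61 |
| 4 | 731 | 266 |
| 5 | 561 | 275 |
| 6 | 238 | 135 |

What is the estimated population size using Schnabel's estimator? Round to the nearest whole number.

N ≈ 3592

Marked at large before each occasion: Mᵢ = Σⱼ<ᵢ (Cⱼ − Rⱼ) → M1=0, M2=594, M3=1174, M4=1301, M5=1766, M6=2052
Σ MᵢCᵢ = 0·594 + 594·696 + 1174·188 + 1301·731 + 1766·561 + 2052·238 = 0 + 413424 + 220712 + 951031 + 990726 + 488376 = 3064269
Σ Rᵢ = 0 + 116 + 61 + 266 + 275 + 135 = 853
N̂ = 3064269 / 853 ≈ 3592.3 → 3592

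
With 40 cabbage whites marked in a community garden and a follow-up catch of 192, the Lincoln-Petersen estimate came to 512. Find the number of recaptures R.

R = 15

From N = M·C/R: R = M·C / N = 40·192 / 512 = 7680 / 512 = 15.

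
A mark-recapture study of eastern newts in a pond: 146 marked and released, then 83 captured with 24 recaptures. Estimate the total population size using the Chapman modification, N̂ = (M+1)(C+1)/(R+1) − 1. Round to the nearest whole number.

N̂ = (146+1)(83+1)/(24+1) − 1 = 147·84/25 − 1
= 12348/25 − 1 ≈ 493.9 − 1 ≈ 492.9 → 493

N ≈ 493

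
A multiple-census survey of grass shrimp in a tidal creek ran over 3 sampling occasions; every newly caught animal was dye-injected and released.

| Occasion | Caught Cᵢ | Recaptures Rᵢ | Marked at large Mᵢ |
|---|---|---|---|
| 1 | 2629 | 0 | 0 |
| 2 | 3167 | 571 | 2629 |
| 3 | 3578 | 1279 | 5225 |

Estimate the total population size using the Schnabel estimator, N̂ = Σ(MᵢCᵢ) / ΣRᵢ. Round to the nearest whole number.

N ≈ 14,606

Σ MᵢCᵢ = 0·2629 + 2629·3167 + 5225·3578 = 0 + 8326043 + 18695050 = 27021093
Σ Rᵢ = 0 + 571 + 1279 = 1850
N̂ = 27021093 / 1850 ≈ 14606.0 → 14606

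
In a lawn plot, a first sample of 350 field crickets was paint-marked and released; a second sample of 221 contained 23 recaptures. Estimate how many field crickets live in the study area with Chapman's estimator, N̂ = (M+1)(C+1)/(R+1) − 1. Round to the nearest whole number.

N̂ = (350+1)(221+1)/(23+1) − 1 = 351·222/24 − 1
= 77922/24 − 1 ≈ 3246.8 − 1 ≈ 3245.8 → 3246

N ≈ 3246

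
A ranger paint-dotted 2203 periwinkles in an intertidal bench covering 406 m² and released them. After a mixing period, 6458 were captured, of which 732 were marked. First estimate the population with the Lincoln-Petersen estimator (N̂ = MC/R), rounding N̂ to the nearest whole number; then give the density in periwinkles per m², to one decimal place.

N̂ = 2203·6458/732 = 14226974/732 ≈ 19435.8 → 19436
Density = N̂ / area = 19436 / 406 ≈ 47.87 → 47.9 per m²

density ≈ 47.9 periwinkles per m²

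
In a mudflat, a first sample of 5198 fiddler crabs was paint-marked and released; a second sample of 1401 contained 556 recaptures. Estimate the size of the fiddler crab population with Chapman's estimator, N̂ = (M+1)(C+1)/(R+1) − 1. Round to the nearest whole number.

N ≈ 13,085

N̂ = (5198+1)(1401+1)/(556+1) − 1 = 5199·1402/557 − 1
= 7288998/557 − 1 ≈ 13086.2 − 1 ≈ 13085.2 → 13085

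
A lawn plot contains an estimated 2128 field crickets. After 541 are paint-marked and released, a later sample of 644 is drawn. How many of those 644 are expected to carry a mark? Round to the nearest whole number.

The marked fraction of the population is 541/2128, so in a sample of 644 expect C·(M/N) marked.
E[R] = 541 × 644 / 2128 = 348404 / 2128 ≈ 163.7 → 164

expected recaptures ≈ 164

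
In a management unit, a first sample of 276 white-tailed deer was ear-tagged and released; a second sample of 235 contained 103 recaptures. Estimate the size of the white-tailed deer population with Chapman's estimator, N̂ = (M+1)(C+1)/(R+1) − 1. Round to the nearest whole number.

N̂ = (276+1)(235+1)/(103+1) − 1 = 277·236/104 − 1
= 65372/104 − 1 ≈ 628.6 − 1 ≈ 627.6 → 628

N ≈ 628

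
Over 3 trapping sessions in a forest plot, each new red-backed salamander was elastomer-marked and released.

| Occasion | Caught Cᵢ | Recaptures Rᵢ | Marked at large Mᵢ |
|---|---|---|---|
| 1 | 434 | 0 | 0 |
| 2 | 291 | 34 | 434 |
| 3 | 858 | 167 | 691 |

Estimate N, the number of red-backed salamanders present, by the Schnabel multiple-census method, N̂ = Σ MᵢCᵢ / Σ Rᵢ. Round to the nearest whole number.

N ≈ 3578

Σ MᵢCᵢ = 0·434 + 434·291 + 691·858 = 0 + 126294 + 592878 = 719172
Σ Rᵢ = 0 + 34 + 167 = 201
N̂ = 719172 / 201 ≈ 3578.0 → 3578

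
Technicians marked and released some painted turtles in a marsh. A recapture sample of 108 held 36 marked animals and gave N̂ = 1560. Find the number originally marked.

From N = M·C/R: M = N·R / C = 1560·36 / 108 = 56160 / 108 = 520.

M = 520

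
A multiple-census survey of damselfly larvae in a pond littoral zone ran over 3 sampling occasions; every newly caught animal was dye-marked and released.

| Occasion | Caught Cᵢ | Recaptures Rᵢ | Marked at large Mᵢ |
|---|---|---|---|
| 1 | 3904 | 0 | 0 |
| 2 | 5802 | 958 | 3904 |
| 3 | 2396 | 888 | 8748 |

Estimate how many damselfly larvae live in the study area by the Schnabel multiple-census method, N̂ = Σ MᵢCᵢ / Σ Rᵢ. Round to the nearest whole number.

Σ MᵢCᵢ = 0·3904 + 3904·5802 + 8748·2396 = 0 + 22651008 + 20960208 = 43611216
Σ Rᵢ = 0 + 958 + 888 = 1846
N̂ = 43611216 / 1846 ≈ 23624.7 → 23625

N ≈ 23,625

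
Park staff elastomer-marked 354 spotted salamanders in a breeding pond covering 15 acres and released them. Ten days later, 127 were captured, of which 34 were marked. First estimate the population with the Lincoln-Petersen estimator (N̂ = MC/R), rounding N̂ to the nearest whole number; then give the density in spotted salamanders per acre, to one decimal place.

density ≈ 88.1 spotted salamanders per acre

N̂ = 354·127/34 = 44958/34 ≈ 1322.3 → 1322
Density = N̂ / area = 1322 / 15 ≈ 88.13 → 88.1 per acre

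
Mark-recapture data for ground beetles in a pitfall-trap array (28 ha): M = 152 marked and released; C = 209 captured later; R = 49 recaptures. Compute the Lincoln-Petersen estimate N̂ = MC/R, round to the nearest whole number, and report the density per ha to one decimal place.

N̂ = 152·209/49 = 31768/49 ≈ 648.3 → 648
Density = N̂ / area = 648 / 28 ≈ 23.14 → 23.1 per ha

density ≈ 23.1 ground beetles per ha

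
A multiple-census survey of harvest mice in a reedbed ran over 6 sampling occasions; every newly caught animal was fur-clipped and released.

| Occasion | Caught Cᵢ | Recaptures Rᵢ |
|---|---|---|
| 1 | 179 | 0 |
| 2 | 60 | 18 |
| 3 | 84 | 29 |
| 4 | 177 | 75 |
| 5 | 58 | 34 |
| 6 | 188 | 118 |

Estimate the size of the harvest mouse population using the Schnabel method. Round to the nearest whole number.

N ≈ 641

Marked at large before each occasion: Mᵢ = Σⱼ<ᵢ (Cⱼ − Rⱼ) → M1=0, M2=179, M3=221, M4=276, M5=378, M6=402
Σ MᵢCᵢ = 0·179 + 179·60 + 221·84 + 276·177 + 378·58 + 402·188 = 0 + 10740 + 18564 + 48852 + 21924 + 75576 = 175656
Σ Rᵢ = 0 + 18 + 29 + 75 + 34 + 118 = 274
N̂ = 175656 / 274 ≈ 641.1 → 641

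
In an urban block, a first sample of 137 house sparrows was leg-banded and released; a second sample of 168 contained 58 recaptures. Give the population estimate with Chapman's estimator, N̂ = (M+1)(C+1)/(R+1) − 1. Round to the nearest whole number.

N̂ = (137+1)(168+1)/(58+1) − 1 = 138·169/59 − 1
= 23322/59 − 1 ≈ 395.3 − 1 ≈ 394.3 → 394

N ≈ 394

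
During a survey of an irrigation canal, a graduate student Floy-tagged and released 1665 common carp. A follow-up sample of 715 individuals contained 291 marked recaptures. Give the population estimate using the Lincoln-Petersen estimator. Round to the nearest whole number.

N ≈ 4091

If marked individuals mix randomly, R/C ≈ M/N, giving N ≈ M·C/R.
N = (1665 × 715) / 291 = 1190475 / 291 ≈ 4091.0 → 4091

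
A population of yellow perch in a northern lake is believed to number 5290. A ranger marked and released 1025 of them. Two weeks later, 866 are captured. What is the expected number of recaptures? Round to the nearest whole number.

The marked fraction of the population is 1025/5290, so in a sample of 866 expect C·(M/N) marked.
E[R] = 1025 × 866 / 5290 = 887650 / 5290 ≈ 167.8 → 168

expected recaptures ≈ 168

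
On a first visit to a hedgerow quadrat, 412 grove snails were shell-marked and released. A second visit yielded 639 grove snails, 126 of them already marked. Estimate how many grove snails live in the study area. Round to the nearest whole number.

N ≈ 2089

The marked fraction in the recapture sample should equal the marked fraction in the population: 126/639 = 412/N.
N = (412 × 639) / 126 = 263268 / 126 ≈ 2089.4 → 2089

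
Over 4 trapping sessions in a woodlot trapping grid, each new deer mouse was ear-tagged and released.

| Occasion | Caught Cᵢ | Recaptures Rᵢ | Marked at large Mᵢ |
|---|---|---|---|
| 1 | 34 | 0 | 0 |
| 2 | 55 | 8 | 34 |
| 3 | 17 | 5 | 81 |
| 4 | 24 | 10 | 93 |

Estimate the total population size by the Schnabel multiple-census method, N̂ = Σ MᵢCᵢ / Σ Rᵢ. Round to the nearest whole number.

Σ MᵢCᵢ = 0·34 + 34·55 + 81·17 + 93·24 = 0 + 1870 + 1377 + 2232 = 5479
Σ Rᵢ = 0 + 8 + 5 + 10 = 23
N̂ = 5479 / 23 ≈ 238.2 → 238

N ≈ 238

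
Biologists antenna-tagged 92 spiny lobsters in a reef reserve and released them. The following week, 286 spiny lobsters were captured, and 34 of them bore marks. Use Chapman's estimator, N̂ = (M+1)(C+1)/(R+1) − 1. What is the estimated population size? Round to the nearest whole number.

N ≈ 762

N̂ = (92+1)(286+1)/(34+1) − 1 = 93·287/35 − 1
= 26691/35 − 1 ≈ 762.6 − 1 ≈ 761.6 → 762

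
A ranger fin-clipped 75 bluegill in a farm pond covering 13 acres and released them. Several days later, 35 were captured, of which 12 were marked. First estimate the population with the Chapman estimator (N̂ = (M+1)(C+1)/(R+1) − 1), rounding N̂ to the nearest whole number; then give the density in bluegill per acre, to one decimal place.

density ≈ 16.1 bluegill per acre

N̂ = 76·36/13 − 1 = 2736/13 − 1 ≈ 209.46 → 209
Density = N̂ / area = 209 / 13 ≈ 16.08 → 16.1 per acre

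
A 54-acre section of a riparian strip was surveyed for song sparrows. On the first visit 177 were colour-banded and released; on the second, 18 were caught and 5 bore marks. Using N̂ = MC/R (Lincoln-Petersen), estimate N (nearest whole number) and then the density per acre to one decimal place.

N̂ = 177·18/5 = 3186/5 ≈ 637.2 → 637
Density = N̂ / area = 637 / 54 ≈ 11.80 → 11.8 per acre

density ≈ 11.8 song sparrows per acre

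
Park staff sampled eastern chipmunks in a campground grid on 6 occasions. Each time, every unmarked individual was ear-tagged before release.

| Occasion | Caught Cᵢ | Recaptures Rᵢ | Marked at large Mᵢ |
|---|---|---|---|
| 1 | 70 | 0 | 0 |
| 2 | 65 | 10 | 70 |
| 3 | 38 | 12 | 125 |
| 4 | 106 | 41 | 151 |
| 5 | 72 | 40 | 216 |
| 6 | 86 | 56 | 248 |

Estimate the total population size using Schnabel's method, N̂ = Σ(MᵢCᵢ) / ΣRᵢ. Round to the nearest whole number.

Σ MᵢCᵢ = 0·70 + 70·65 + 125·38 + 151·106 + 216·72 + 248·86 = 0 + 4550 + 4750 + 16006 + 15552 + 21328 = 62186
Σ Rᵢ = 0 + 10 + 12 + 41 + 40 + 56 = 159
N̂ = 62186 / 159 ≈ 391.1 → 391

N ≈ 391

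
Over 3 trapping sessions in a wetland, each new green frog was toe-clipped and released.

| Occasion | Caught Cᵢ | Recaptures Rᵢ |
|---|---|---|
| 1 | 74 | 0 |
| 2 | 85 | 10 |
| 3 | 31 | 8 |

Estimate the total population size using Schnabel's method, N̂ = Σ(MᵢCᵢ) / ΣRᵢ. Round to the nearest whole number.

N ≈ 606

Marked at large before each occasion: Mᵢ = Σⱼ<ᵢ (Cⱼ − Rⱼ) → M1=0, M2=74, M3=149
Σ MᵢCᵢ = 0·74 + 74·85 + 149·31 = 0 + 6290 + 4619 = 10909
Σ Rᵢ = 0 + 10 + 8 = 18
N̂ = 10909 / 18 ≈ 606.1 → 606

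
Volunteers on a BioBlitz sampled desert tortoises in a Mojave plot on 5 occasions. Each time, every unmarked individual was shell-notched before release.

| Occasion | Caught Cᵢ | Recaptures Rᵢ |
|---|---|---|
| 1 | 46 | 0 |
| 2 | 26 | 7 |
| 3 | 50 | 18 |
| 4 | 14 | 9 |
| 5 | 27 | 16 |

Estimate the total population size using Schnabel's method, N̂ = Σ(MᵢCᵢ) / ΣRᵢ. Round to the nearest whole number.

Marked at large before each occasion: Mᵢ = Σⱼ<ᵢ (Cⱼ − Rⱼ) → M1=0, M2=46, M3=65, M4=97, M5=102
Σ MᵢCᵢ = 0·46 + 46·26 + 65·50 + 97·14 + 102·27 = 0 + 1196 + 3250 + 1358 + 2754 = 8558
Σ Rᵢ = 0 + 7 + 18 + 9 + 16 = 50
N̂ = 8558 / 50 ≈ 171.2 → 171

N ≈ 171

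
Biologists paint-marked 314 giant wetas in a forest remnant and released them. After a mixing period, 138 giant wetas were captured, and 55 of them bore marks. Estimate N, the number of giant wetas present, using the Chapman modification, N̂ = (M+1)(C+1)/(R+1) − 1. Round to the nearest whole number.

N̂ = (314+1)(138+1)/(55+1) − 1 = 315·139/56 − 1
= 43785/56 − 1 ≈ 781.9 − 1 ≈ 780.9 → 781

N ≈ 781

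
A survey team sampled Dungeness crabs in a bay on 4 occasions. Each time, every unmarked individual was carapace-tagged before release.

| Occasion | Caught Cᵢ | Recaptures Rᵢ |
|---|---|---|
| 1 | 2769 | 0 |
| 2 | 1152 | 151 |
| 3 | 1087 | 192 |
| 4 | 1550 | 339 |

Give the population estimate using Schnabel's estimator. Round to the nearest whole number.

Marked at large before each occasion: Mᵢ = Σⱼ<ᵢ (Cⱼ − Rⱼ) → M1=0, M2=2769, M3=3770, M4=4665
Σ MᵢCᵢ = 0·2769 + 2769·1152 + 3770·1087 + 4665·1550 = 0 + 3189888 + 4097990 + 7230750 = 14518628
Σ Rᵢ = 0 + 151 + 192 + 339 = 682
N̂ = 14518628 / 682 ≈ 21288.3 → 21288

N ≈ 21,288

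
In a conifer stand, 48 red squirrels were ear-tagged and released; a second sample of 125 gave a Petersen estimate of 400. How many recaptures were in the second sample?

From N = M·C/R: R = M·C / N = 48·125 / 400 = 6000 / 400 = 15.

R = 15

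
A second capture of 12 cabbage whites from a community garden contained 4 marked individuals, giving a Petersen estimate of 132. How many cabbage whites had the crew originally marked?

M = 44

From N = M·C/R: M = N·R / C = 132·4 / 12 = 528 / 12 = 44.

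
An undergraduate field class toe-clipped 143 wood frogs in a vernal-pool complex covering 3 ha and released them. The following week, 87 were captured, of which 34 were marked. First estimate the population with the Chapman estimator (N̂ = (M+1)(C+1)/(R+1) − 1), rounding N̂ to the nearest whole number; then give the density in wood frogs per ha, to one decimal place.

N̂ = 144·88/35 − 1 = 12672/35 − 1 ≈ 361.1 → 361
Density = N̂ / area = 361 / 3 ≈ 120.33 → 120.3 per ha

density ≈ 120.3 wood frogs per ha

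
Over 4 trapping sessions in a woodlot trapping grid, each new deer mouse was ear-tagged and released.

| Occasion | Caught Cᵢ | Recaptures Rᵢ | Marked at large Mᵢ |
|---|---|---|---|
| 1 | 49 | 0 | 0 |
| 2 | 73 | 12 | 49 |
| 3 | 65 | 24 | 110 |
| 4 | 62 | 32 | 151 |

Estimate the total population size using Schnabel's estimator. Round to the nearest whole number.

N ≈ 295

Σ MᵢCᵢ = 0·49 + 49·73 + 110·65 + 151·62 = 0 + 3577 + 7150 + 9362 = 20089
Σ Rᵢ = 0 + 12 + 24 + 32 = 68
N̂ = 20089 / 68 ≈ 295.4 → 295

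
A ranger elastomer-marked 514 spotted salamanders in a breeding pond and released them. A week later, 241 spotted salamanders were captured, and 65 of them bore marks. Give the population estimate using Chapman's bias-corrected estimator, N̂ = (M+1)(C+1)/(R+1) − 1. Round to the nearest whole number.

N ≈ 1887

N̂ = (514+1)(241+1)/(65+1) − 1 = 515·242/66 − 1
= 124630/66 − 1 ≈ 1888.3 − 1 ≈ 1887.3 → 1887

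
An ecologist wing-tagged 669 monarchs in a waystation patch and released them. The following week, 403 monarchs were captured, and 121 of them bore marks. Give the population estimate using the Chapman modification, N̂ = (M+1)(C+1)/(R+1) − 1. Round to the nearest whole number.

N̂ = (669+1)(403+1)/(121+1) − 1 = 670·404/122 − 1
= 270680/122 − 1 ≈ 2218.7 − 1 ≈ 2217.7 → 2218

N ≈ 2218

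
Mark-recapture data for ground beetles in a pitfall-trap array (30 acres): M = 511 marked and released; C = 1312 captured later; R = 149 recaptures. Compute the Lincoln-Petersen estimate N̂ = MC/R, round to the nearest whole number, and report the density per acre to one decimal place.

density ≈ 150.0 ground beetles per acre

N̂ = 511·1312/149 = 670432/149 ≈ 4499.5 → 4500
Density = N̂ / area = 4500 / 30 = 150.0 per acre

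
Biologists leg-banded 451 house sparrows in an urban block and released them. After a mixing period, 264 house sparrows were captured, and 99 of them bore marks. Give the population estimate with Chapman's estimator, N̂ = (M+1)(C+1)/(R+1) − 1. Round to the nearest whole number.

N̂ = (451+1)(264+1)/(99+1) − 1 = 452·265/100 − 1
= 119780/100 − 1 ≈ 1197.8 − 1 ≈ 1196.8 → 1197

N ≈ 1197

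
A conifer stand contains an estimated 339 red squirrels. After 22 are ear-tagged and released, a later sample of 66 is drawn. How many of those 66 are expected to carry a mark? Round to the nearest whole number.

expected recaptures ≈ 4

The marked fraction of the population is 22/339, so in a sample of 66 expect C·(M/N) marked.
E[R] = 22 × 66 / 339 = 1452 / 339 ≈ 4.3 → 4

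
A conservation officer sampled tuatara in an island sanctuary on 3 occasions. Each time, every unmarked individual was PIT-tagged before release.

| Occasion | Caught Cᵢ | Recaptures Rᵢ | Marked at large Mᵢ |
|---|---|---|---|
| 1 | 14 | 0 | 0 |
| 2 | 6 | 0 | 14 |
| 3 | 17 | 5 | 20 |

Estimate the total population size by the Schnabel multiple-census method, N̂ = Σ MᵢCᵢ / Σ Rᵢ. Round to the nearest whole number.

Σ MᵢCᵢ = 0·14 + 14·6 + 20·17 = 0 + 84 + 340 = 424
Σ Rᵢ = 0 + 0 + 5 = 5
N̂ = 424 / 5 ≈ 84.8 → 85

N ≈ 85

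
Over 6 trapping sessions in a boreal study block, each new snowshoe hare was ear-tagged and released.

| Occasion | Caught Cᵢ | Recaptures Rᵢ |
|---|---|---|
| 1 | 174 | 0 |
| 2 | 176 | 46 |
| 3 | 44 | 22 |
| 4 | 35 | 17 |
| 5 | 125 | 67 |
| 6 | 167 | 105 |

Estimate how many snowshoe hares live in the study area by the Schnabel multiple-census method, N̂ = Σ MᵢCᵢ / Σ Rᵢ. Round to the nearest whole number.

Marked at large before each occasion: Mᵢ = Σⱼ<ᵢ (Cⱼ − Rⱼ) → M1=0, M2=174, M3=304, M4=326, M5=344, M6=402
Σ MᵢCᵢ = 0·174 + 174·176 + 304·44 + 326·35 + 344·125 + 402·167 = 0 + 30624 + 13376 + 11410 + 43000 + 67134 = 165544
Σ Rᵢ = 0 + 46 + 22 + 17 + 67 + 105 = 257
N̂ = 165544 / 257 ≈ 644.1 → 644

N ≈ 644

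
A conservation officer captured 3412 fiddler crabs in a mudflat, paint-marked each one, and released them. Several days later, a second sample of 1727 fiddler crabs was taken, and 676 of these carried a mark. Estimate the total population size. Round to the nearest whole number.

N = (3412 × 1727) / 676 = 5892524 / 676 ≈ 8716.8 → 8717

N ≈ 8717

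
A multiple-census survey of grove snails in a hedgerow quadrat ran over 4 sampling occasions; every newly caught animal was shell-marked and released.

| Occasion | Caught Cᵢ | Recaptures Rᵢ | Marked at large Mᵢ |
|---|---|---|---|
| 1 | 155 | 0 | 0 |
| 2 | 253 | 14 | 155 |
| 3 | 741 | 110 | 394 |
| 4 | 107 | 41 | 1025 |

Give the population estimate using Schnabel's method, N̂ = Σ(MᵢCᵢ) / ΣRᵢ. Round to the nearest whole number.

Σ MᵢCᵢ = 0·155 + 155·253 + 394·741 + 1025·107 = 0 + 39215 + 291954 + 109675 = 440844
Σ Rᵢ = 0 + 14 + 110 + 41 = 165
N̂ = 440844 / 165 ≈ 2671.8 → 2672

N ≈ 2672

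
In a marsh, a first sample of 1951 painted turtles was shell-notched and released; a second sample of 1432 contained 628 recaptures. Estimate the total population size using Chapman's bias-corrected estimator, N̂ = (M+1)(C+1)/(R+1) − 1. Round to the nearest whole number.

N ≈ 4446

N̂ = (1951+1)(1432+1)/(628+1) − 1 = 1952·1433/629 − 1
= 2797216/629 − 1 ≈ 4447.1 − 1 ≈ 4446.1 → 4446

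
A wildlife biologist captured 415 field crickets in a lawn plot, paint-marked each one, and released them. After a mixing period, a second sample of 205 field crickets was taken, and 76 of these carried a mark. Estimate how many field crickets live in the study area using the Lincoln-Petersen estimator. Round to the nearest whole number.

N ≈ 1119

N = (415 × 205) / 76 = 85075 / 76 ≈ 1119.4 → 1119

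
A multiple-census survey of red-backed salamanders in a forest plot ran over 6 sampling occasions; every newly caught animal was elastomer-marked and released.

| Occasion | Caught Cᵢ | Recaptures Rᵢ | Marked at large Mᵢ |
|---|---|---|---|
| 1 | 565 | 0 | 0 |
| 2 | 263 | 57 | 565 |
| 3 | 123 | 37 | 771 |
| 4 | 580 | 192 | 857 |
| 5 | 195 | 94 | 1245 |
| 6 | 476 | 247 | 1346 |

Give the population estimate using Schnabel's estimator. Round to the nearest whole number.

Σ MᵢCᵢ = 0·565 + 565·263 + 771·123 + 857·580 + 1245·195 + 1346·476 = 0 + 148595 + 94833 + 497060 + 242775 + 640696 = 1623959
Σ Rᵢ = 0 + 57 + 37 + 192 + 94 + 247 = 627
N̂ = 1623959 / 627 ≈ 2590.0 → 2590

N ≈ 2590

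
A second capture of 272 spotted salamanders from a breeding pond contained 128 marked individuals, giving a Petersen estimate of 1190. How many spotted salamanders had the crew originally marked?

From N = M·C/R: M = N·R / C = 1190·128 / 272 = 152320 / 272 = 560.

M = 560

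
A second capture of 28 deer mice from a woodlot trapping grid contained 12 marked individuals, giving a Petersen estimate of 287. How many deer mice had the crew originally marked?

From N = M·C/R: M = N·R / C = 287·12 / 28 = 3444 / 28 = 123.

M = 123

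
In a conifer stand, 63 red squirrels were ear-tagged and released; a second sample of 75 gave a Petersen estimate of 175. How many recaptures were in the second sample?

R = 27

From N = M·C/R: R = M·C / N = 63·75 / 175 = 4725 / 175 = 27.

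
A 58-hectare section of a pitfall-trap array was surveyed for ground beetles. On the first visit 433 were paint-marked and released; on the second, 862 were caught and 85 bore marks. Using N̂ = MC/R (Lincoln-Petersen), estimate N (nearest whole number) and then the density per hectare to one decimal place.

N̂ = 433·862/85 = 373246/85 ≈ 4391.1 → 4391
Density = N̂ / area = 4391 / 58 ≈ 75.71 → 75.7 per hectare

density ≈ 75.7 ground beetles per hectare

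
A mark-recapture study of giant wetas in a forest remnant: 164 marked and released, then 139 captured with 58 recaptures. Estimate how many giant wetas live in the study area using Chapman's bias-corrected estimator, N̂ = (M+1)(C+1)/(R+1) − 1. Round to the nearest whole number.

N̂ = (164+1)(139+1)/(58+1) − 1 = 165·140/59 − 1
= 23100/59 − 1 ≈ 391.5 − 1 ≈ 390.5 → 391

N ≈ 391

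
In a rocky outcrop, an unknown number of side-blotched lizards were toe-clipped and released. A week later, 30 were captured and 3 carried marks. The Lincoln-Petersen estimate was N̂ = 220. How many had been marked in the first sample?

M = 22

From N = M·C/R: M = N·R / C = 220·3 / 30 = 660 / 30 = 22.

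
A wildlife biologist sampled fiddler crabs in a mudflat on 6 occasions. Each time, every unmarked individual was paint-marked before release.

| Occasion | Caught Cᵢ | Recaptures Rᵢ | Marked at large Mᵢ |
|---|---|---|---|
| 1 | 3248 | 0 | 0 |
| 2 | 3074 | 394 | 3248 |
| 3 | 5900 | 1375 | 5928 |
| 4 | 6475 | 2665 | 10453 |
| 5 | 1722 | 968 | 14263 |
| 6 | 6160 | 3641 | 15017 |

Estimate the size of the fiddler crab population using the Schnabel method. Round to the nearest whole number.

Σ MᵢCᵢ = 0·3248 + 3248·3074 + 5928·5900 + 10453·6475 + 14263·1722 + 15017·6160 = 0 + 9984352 + 34975200 + 67683175 + 24560886 + 92504720 = 229708333
Σ Rᵢ = 0 + 394 + 1375 + 2665 + 968 + 3641 = 9043
N̂ = 229708333 / 9043 ≈ 25401.8 → 25402

N ≈ 25,402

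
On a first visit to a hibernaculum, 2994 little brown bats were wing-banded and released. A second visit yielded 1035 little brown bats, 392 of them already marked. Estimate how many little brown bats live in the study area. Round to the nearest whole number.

N = (2994 × 1035) / 392 = 3098790 / 392 ≈ 7905.1 → 7905

N ≈ 7905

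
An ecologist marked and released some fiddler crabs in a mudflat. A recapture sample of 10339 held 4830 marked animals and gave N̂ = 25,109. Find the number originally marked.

M = 11730

From N = M·C/R: M = N·R / C = 25109·4830 / 10339 = 121276470 / 10339 = 11730.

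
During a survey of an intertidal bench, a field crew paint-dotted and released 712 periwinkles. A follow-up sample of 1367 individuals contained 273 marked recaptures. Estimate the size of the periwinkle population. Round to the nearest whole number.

N ≈ 3565

If marked individuals mix randomly, R/C ≈ M/N, giving N ≈ M·C/R.
N = (712 × 1367) / 273 = 973304 / 273 ≈ 3565.2 → 3565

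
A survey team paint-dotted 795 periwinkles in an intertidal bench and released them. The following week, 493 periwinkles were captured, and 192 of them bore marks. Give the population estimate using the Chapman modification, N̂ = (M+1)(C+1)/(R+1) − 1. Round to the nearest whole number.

N ≈ 2036

N̂ = (795+1)(493+1)/(192+1) − 1 = 796·494/193 − 1
= 393224/193 − 1 ≈ 2037.4 − 1 ≈ 2036.4 → 2036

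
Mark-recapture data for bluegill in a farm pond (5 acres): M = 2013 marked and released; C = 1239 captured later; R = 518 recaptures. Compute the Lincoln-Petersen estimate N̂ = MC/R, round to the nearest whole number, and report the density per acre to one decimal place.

density ≈ 963.0 bluegill per acre

N̂ = 2013·1239/518 = 2494107/518 ≈ 4814.9 → 4815
Density = N̂ / area = 4815 / 5 = 963.0 per acre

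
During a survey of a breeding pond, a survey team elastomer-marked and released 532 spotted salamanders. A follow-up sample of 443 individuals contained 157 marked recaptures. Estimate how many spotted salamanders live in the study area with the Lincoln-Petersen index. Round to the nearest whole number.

If marked individuals mix randomly, R/C ≈ M/N, giving N ≈ M·C/R.
N = (532 × 443) / 157 = 235676 / 157 ≈ 1501.1 → 1501

N ≈ 1501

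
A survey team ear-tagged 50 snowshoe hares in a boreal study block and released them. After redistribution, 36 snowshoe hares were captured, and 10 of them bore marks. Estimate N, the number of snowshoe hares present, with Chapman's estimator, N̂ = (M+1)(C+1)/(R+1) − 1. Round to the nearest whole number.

N̂ = (50+1)(36+1)/(10+1) − 1 = 51·37/11 − 1
= 1887/11 − 1 ≈ 171.5 − 1 ≈ 170.5 → 171

N ≈ 171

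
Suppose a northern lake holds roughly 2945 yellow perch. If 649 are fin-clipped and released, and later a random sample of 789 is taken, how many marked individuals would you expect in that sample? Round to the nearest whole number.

Expected recaptures E[R] = M·C / N.
E[R] = 649 × 789 / 2945 = 512061 / 2945 ≈ 173.9 → 174

expected recaptures ≈ 174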